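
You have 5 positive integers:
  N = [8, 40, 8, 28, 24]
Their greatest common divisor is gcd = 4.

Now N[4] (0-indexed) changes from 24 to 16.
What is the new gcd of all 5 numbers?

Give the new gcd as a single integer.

Numbers: [8, 40, 8, 28, 24], gcd = 4
Change: index 4, 24 -> 16
gcd of the OTHER numbers (without index 4): gcd([8, 40, 8, 28]) = 4
New gcd = gcd(g_others, new_val) = gcd(4, 16) = 4

Answer: 4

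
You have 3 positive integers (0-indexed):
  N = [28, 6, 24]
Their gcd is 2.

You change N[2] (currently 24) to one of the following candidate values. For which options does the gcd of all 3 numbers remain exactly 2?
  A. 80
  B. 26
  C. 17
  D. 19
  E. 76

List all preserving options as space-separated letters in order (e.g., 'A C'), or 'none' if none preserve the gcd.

Answer: A B E

Derivation:
Old gcd = 2; gcd of others (without N[2]) = 2
New gcd for candidate v: gcd(2, v). Preserves old gcd iff gcd(2, v) = 2.
  Option A: v=80, gcd(2,80)=2 -> preserves
  Option B: v=26, gcd(2,26)=2 -> preserves
  Option C: v=17, gcd(2,17)=1 -> changes
  Option D: v=19, gcd(2,19)=1 -> changes
  Option E: v=76, gcd(2,76)=2 -> preserves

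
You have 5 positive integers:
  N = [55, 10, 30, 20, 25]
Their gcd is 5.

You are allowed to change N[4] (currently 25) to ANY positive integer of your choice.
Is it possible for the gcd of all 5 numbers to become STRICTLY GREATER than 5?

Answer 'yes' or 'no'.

Current gcd = 5
gcd of all OTHER numbers (without N[4]=25): gcd([55, 10, 30, 20]) = 5
The new gcd after any change is gcd(5, new_value).
This can be at most 5.
Since 5 = old gcd 5, the gcd can only stay the same or decrease.

Answer: no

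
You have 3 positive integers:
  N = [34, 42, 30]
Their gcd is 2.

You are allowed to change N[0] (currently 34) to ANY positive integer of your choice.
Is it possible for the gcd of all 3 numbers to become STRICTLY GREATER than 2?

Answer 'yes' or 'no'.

Current gcd = 2
gcd of all OTHER numbers (without N[0]=34): gcd([42, 30]) = 6
The new gcd after any change is gcd(6, new_value).
This can be at most 6.
Since 6 > old gcd 2, the gcd CAN increase (e.g., set N[0] = 6).

Answer: yes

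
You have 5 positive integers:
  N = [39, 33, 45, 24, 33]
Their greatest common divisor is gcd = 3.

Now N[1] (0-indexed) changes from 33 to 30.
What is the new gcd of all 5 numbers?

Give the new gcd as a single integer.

Numbers: [39, 33, 45, 24, 33], gcd = 3
Change: index 1, 33 -> 30
gcd of the OTHER numbers (without index 1): gcd([39, 45, 24, 33]) = 3
New gcd = gcd(g_others, new_val) = gcd(3, 30) = 3

Answer: 3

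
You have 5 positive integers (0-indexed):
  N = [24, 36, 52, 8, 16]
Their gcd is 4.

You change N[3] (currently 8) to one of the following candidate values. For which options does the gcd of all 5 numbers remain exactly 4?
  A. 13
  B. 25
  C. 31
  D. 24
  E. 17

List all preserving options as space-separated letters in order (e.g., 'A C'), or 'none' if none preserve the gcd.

Answer: D

Derivation:
Old gcd = 4; gcd of others (without N[3]) = 4
New gcd for candidate v: gcd(4, v). Preserves old gcd iff gcd(4, v) = 4.
  Option A: v=13, gcd(4,13)=1 -> changes
  Option B: v=25, gcd(4,25)=1 -> changes
  Option C: v=31, gcd(4,31)=1 -> changes
  Option D: v=24, gcd(4,24)=4 -> preserves
  Option E: v=17, gcd(4,17)=1 -> changes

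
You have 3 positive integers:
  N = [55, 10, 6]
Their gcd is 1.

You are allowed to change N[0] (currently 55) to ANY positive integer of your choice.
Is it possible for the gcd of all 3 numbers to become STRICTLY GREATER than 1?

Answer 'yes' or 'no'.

Current gcd = 1
gcd of all OTHER numbers (without N[0]=55): gcd([10, 6]) = 2
The new gcd after any change is gcd(2, new_value).
This can be at most 2.
Since 2 > old gcd 1, the gcd CAN increase (e.g., set N[0] = 2).

Answer: yes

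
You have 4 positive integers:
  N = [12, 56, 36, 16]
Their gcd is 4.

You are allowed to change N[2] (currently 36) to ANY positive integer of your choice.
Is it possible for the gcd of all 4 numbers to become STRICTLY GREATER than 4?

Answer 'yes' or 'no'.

Current gcd = 4
gcd of all OTHER numbers (without N[2]=36): gcd([12, 56, 16]) = 4
The new gcd after any change is gcd(4, new_value).
This can be at most 4.
Since 4 = old gcd 4, the gcd can only stay the same or decrease.

Answer: no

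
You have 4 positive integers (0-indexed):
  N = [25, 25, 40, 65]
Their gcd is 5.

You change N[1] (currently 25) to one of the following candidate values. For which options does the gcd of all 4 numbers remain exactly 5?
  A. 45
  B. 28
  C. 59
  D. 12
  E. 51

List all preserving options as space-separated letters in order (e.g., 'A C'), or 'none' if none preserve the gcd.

Answer: A

Derivation:
Old gcd = 5; gcd of others (without N[1]) = 5
New gcd for candidate v: gcd(5, v). Preserves old gcd iff gcd(5, v) = 5.
  Option A: v=45, gcd(5,45)=5 -> preserves
  Option B: v=28, gcd(5,28)=1 -> changes
  Option C: v=59, gcd(5,59)=1 -> changes
  Option D: v=12, gcd(5,12)=1 -> changes
  Option E: v=51, gcd(5,51)=1 -> changes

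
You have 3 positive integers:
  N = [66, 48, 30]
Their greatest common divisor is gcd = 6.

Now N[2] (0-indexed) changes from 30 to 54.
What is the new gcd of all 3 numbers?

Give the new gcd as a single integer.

Numbers: [66, 48, 30], gcd = 6
Change: index 2, 30 -> 54
gcd of the OTHER numbers (without index 2): gcd([66, 48]) = 6
New gcd = gcd(g_others, new_val) = gcd(6, 54) = 6

Answer: 6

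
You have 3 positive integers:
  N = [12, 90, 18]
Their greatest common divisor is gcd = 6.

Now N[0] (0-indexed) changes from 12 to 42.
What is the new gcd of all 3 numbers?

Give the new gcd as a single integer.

Answer: 6

Derivation:
Numbers: [12, 90, 18], gcd = 6
Change: index 0, 12 -> 42
gcd of the OTHER numbers (without index 0): gcd([90, 18]) = 18
New gcd = gcd(g_others, new_val) = gcd(18, 42) = 6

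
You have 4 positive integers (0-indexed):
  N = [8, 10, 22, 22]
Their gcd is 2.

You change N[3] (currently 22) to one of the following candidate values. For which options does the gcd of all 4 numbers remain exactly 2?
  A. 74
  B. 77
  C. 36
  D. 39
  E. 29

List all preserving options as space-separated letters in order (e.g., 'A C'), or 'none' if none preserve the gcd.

Old gcd = 2; gcd of others (without N[3]) = 2
New gcd for candidate v: gcd(2, v). Preserves old gcd iff gcd(2, v) = 2.
  Option A: v=74, gcd(2,74)=2 -> preserves
  Option B: v=77, gcd(2,77)=1 -> changes
  Option C: v=36, gcd(2,36)=2 -> preserves
  Option D: v=39, gcd(2,39)=1 -> changes
  Option E: v=29, gcd(2,29)=1 -> changes

Answer: A C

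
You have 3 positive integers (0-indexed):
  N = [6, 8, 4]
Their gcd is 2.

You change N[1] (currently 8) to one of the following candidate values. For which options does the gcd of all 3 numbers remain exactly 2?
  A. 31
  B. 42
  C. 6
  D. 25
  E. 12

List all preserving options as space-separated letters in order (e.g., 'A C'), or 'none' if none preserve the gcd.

Answer: B C E

Derivation:
Old gcd = 2; gcd of others (without N[1]) = 2
New gcd for candidate v: gcd(2, v). Preserves old gcd iff gcd(2, v) = 2.
  Option A: v=31, gcd(2,31)=1 -> changes
  Option B: v=42, gcd(2,42)=2 -> preserves
  Option C: v=6, gcd(2,6)=2 -> preserves
  Option D: v=25, gcd(2,25)=1 -> changes
  Option E: v=12, gcd(2,12)=2 -> preserves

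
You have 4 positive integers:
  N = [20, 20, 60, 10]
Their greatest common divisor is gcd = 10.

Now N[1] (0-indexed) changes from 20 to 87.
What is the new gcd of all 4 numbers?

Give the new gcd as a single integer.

Answer: 1

Derivation:
Numbers: [20, 20, 60, 10], gcd = 10
Change: index 1, 20 -> 87
gcd of the OTHER numbers (without index 1): gcd([20, 60, 10]) = 10
New gcd = gcd(g_others, new_val) = gcd(10, 87) = 1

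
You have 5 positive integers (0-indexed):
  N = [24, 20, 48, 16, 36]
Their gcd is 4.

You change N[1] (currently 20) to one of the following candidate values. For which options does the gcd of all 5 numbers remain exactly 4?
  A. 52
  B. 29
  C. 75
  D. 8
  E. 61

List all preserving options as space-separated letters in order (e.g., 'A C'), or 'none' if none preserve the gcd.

Answer: A D

Derivation:
Old gcd = 4; gcd of others (without N[1]) = 4
New gcd for candidate v: gcd(4, v). Preserves old gcd iff gcd(4, v) = 4.
  Option A: v=52, gcd(4,52)=4 -> preserves
  Option B: v=29, gcd(4,29)=1 -> changes
  Option C: v=75, gcd(4,75)=1 -> changes
  Option D: v=8, gcd(4,8)=4 -> preserves
  Option E: v=61, gcd(4,61)=1 -> changes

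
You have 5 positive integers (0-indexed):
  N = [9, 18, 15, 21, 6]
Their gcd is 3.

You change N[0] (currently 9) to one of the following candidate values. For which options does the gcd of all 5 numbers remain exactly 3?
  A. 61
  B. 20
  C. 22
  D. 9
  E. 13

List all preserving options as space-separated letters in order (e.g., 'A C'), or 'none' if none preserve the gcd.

Answer: D

Derivation:
Old gcd = 3; gcd of others (without N[0]) = 3
New gcd for candidate v: gcd(3, v). Preserves old gcd iff gcd(3, v) = 3.
  Option A: v=61, gcd(3,61)=1 -> changes
  Option B: v=20, gcd(3,20)=1 -> changes
  Option C: v=22, gcd(3,22)=1 -> changes
  Option D: v=9, gcd(3,9)=3 -> preserves
  Option E: v=13, gcd(3,13)=1 -> changes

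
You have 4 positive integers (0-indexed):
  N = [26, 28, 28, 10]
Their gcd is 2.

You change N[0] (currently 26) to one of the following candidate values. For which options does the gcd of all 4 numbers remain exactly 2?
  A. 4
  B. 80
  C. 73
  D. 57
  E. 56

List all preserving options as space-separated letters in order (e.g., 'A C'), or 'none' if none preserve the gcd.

Answer: A B E

Derivation:
Old gcd = 2; gcd of others (without N[0]) = 2
New gcd for candidate v: gcd(2, v). Preserves old gcd iff gcd(2, v) = 2.
  Option A: v=4, gcd(2,4)=2 -> preserves
  Option B: v=80, gcd(2,80)=2 -> preserves
  Option C: v=73, gcd(2,73)=1 -> changes
  Option D: v=57, gcd(2,57)=1 -> changes
  Option E: v=56, gcd(2,56)=2 -> preserves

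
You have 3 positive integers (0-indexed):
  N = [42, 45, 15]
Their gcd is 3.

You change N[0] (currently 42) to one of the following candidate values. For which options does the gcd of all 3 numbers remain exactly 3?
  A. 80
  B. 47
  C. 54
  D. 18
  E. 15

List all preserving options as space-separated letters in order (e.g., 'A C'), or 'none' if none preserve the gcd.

Answer: C D

Derivation:
Old gcd = 3; gcd of others (without N[0]) = 15
New gcd for candidate v: gcd(15, v). Preserves old gcd iff gcd(15, v) = 3.
  Option A: v=80, gcd(15,80)=5 -> changes
  Option B: v=47, gcd(15,47)=1 -> changes
  Option C: v=54, gcd(15,54)=3 -> preserves
  Option D: v=18, gcd(15,18)=3 -> preserves
  Option E: v=15, gcd(15,15)=15 -> changes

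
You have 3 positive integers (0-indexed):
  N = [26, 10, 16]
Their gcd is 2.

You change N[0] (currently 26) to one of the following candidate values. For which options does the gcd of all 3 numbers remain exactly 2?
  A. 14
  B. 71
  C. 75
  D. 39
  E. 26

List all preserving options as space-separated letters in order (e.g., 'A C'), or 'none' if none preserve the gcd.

Answer: A E

Derivation:
Old gcd = 2; gcd of others (without N[0]) = 2
New gcd for candidate v: gcd(2, v). Preserves old gcd iff gcd(2, v) = 2.
  Option A: v=14, gcd(2,14)=2 -> preserves
  Option B: v=71, gcd(2,71)=1 -> changes
  Option C: v=75, gcd(2,75)=1 -> changes
  Option D: v=39, gcd(2,39)=1 -> changes
  Option E: v=26, gcd(2,26)=2 -> preserves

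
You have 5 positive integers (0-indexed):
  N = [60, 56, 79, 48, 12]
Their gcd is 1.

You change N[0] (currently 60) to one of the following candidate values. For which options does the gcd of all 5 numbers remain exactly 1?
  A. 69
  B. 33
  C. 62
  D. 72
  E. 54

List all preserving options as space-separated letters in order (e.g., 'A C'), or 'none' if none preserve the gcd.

Old gcd = 1; gcd of others (without N[0]) = 1
New gcd for candidate v: gcd(1, v). Preserves old gcd iff gcd(1, v) = 1.
  Option A: v=69, gcd(1,69)=1 -> preserves
  Option B: v=33, gcd(1,33)=1 -> preserves
  Option C: v=62, gcd(1,62)=1 -> preserves
  Option D: v=72, gcd(1,72)=1 -> preserves
  Option E: v=54, gcd(1,54)=1 -> preserves

Answer: A B C D E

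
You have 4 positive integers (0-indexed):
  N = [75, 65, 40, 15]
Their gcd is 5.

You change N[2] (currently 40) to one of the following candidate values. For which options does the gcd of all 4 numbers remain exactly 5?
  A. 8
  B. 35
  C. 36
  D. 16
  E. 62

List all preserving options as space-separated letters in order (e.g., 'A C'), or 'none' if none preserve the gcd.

Old gcd = 5; gcd of others (without N[2]) = 5
New gcd for candidate v: gcd(5, v). Preserves old gcd iff gcd(5, v) = 5.
  Option A: v=8, gcd(5,8)=1 -> changes
  Option B: v=35, gcd(5,35)=5 -> preserves
  Option C: v=36, gcd(5,36)=1 -> changes
  Option D: v=16, gcd(5,16)=1 -> changes
  Option E: v=62, gcd(5,62)=1 -> changes

Answer: B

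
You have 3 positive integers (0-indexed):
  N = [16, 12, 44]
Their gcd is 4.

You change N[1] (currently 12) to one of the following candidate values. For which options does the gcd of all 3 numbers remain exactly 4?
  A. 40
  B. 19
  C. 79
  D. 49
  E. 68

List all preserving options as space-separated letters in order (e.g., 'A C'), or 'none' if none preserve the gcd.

Answer: A E

Derivation:
Old gcd = 4; gcd of others (without N[1]) = 4
New gcd for candidate v: gcd(4, v). Preserves old gcd iff gcd(4, v) = 4.
  Option A: v=40, gcd(4,40)=4 -> preserves
  Option B: v=19, gcd(4,19)=1 -> changes
  Option C: v=79, gcd(4,79)=1 -> changes
  Option D: v=49, gcd(4,49)=1 -> changes
  Option E: v=68, gcd(4,68)=4 -> preserves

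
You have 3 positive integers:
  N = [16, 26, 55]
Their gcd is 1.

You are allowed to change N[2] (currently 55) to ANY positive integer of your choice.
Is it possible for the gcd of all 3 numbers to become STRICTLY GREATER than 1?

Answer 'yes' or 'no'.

Current gcd = 1
gcd of all OTHER numbers (without N[2]=55): gcd([16, 26]) = 2
The new gcd after any change is gcd(2, new_value).
This can be at most 2.
Since 2 > old gcd 1, the gcd CAN increase (e.g., set N[2] = 2).

Answer: yes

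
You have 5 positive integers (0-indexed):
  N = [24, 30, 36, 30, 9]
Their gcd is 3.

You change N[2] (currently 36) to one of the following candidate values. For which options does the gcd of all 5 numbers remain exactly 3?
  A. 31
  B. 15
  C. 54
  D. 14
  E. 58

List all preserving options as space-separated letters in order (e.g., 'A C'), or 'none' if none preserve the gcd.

Old gcd = 3; gcd of others (without N[2]) = 3
New gcd for candidate v: gcd(3, v). Preserves old gcd iff gcd(3, v) = 3.
  Option A: v=31, gcd(3,31)=1 -> changes
  Option B: v=15, gcd(3,15)=3 -> preserves
  Option C: v=54, gcd(3,54)=3 -> preserves
  Option D: v=14, gcd(3,14)=1 -> changes
  Option E: v=58, gcd(3,58)=1 -> changes

Answer: B C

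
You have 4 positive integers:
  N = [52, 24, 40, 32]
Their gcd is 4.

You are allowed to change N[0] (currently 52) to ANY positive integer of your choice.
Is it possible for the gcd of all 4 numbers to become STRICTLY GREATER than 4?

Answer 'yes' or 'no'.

Answer: yes

Derivation:
Current gcd = 4
gcd of all OTHER numbers (without N[0]=52): gcd([24, 40, 32]) = 8
The new gcd after any change is gcd(8, new_value).
This can be at most 8.
Since 8 > old gcd 4, the gcd CAN increase (e.g., set N[0] = 8).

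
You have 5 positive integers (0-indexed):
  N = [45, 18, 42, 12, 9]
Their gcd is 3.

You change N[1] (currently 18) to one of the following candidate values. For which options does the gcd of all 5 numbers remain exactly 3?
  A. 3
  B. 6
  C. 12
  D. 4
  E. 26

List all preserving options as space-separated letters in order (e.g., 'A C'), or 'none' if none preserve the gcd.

Old gcd = 3; gcd of others (without N[1]) = 3
New gcd for candidate v: gcd(3, v). Preserves old gcd iff gcd(3, v) = 3.
  Option A: v=3, gcd(3,3)=3 -> preserves
  Option B: v=6, gcd(3,6)=3 -> preserves
  Option C: v=12, gcd(3,12)=3 -> preserves
  Option D: v=4, gcd(3,4)=1 -> changes
  Option E: v=26, gcd(3,26)=1 -> changes

Answer: A B C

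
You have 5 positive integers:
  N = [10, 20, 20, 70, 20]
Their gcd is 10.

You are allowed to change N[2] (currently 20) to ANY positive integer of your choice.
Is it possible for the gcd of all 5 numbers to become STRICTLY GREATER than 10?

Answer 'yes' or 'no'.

Answer: no

Derivation:
Current gcd = 10
gcd of all OTHER numbers (without N[2]=20): gcd([10, 20, 70, 20]) = 10
The new gcd after any change is gcd(10, new_value).
This can be at most 10.
Since 10 = old gcd 10, the gcd can only stay the same or decrease.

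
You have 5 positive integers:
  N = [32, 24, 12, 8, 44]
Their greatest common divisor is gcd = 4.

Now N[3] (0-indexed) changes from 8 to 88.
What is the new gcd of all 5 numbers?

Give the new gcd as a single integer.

Answer: 4

Derivation:
Numbers: [32, 24, 12, 8, 44], gcd = 4
Change: index 3, 8 -> 88
gcd of the OTHER numbers (without index 3): gcd([32, 24, 12, 44]) = 4
New gcd = gcd(g_others, new_val) = gcd(4, 88) = 4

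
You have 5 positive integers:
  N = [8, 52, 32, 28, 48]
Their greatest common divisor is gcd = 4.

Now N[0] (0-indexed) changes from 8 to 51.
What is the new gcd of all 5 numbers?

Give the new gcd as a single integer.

Numbers: [8, 52, 32, 28, 48], gcd = 4
Change: index 0, 8 -> 51
gcd of the OTHER numbers (without index 0): gcd([52, 32, 28, 48]) = 4
New gcd = gcd(g_others, new_val) = gcd(4, 51) = 1

Answer: 1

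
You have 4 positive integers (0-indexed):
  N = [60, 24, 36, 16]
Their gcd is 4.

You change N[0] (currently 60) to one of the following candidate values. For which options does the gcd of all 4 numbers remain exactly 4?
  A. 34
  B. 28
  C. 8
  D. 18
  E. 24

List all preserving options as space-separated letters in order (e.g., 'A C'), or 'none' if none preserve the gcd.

Answer: B C E

Derivation:
Old gcd = 4; gcd of others (without N[0]) = 4
New gcd for candidate v: gcd(4, v). Preserves old gcd iff gcd(4, v) = 4.
  Option A: v=34, gcd(4,34)=2 -> changes
  Option B: v=28, gcd(4,28)=4 -> preserves
  Option C: v=8, gcd(4,8)=4 -> preserves
  Option D: v=18, gcd(4,18)=2 -> changes
  Option E: v=24, gcd(4,24)=4 -> preserves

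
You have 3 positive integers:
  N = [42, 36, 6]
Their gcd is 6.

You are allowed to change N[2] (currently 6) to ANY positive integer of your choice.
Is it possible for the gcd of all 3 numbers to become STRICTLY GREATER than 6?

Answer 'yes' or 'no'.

Answer: no

Derivation:
Current gcd = 6
gcd of all OTHER numbers (without N[2]=6): gcd([42, 36]) = 6
The new gcd after any change is gcd(6, new_value).
This can be at most 6.
Since 6 = old gcd 6, the gcd can only stay the same or decrease.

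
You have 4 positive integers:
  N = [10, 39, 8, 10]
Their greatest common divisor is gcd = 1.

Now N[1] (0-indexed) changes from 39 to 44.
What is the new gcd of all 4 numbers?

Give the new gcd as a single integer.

Answer: 2

Derivation:
Numbers: [10, 39, 8, 10], gcd = 1
Change: index 1, 39 -> 44
gcd of the OTHER numbers (without index 1): gcd([10, 8, 10]) = 2
New gcd = gcd(g_others, new_val) = gcd(2, 44) = 2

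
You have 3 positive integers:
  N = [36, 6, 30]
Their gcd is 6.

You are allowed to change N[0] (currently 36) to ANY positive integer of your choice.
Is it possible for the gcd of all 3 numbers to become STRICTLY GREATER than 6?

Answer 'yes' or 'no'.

Answer: no

Derivation:
Current gcd = 6
gcd of all OTHER numbers (without N[0]=36): gcd([6, 30]) = 6
The new gcd after any change is gcd(6, new_value).
This can be at most 6.
Since 6 = old gcd 6, the gcd can only stay the same or decrease.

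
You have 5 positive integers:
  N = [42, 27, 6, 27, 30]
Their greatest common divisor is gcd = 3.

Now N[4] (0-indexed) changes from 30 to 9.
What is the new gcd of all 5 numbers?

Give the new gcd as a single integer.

Numbers: [42, 27, 6, 27, 30], gcd = 3
Change: index 4, 30 -> 9
gcd of the OTHER numbers (without index 4): gcd([42, 27, 6, 27]) = 3
New gcd = gcd(g_others, new_val) = gcd(3, 9) = 3

Answer: 3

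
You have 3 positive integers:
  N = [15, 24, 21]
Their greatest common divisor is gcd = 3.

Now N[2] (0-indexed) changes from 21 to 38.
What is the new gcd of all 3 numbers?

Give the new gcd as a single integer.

Answer: 1

Derivation:
Numbers: [15, 24, 21], gcd = 3
Change: index 2, 21 -> 38
gcd of the OTHER numbers (without index 2): gcd([15, 24]) = 3
New gcd = gcd(g_others, new_val) = gcd(3, 38) = 1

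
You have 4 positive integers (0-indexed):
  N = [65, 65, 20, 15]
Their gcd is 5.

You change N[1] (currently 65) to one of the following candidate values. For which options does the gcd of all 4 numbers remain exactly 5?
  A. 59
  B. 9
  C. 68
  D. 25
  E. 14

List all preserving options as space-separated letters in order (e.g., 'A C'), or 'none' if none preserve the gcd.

Old gcd = 5; gcd of others (without N[1]) = 5
New gcd for candidate v: gcd(5, v). Preserves old gcd iff gcd(5, v) = 5.
  Option A: v=59, gcd(5,59)=1 -> changes
  Option B: v=9, gcd(5,9)=1 -> changes
  Option C: v=68, gcd(5,68)=1 -> changes
  Option D: v=25, gcd(5,25)=5 -> preserves
  Option E: v=14, gcd(5,14)=1 -> changes

Answer: D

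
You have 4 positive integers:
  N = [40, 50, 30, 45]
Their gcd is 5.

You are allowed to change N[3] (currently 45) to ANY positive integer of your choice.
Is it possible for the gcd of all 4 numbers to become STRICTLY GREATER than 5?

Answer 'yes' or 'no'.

Answer: yes

Derivation:
Current gcd = 5
gcd of all OTHER numbers (without N[3]=45): gcd([40, 50, 30]) = 10
The new gcd after any change is gcd(10, new_value).
This can be at most 10.
Since 10 > old gcd 5, the gcd CAN increase (e.g., set N[3] = 10).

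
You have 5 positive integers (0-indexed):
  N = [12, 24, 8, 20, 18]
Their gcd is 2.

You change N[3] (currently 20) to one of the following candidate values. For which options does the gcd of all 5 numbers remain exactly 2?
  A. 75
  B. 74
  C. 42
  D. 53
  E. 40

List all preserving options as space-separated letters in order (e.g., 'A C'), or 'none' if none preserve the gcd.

Old gcd = 2; gcd of others (without N[3]) = 2
New gcd for candidate v: gcd(2, v). Preserves old gcd iff gcd(2, v) = 2.
  Option A: v=75, gcd(2,75)=1 -> changes
  Option B: v=74, gcd(2,74)=2 -> preserves
  Option C: v=42, gcd(2,42)=2 -> preserves
  Option D: v=53, gcd(2,53)=1 -> changes
  Option E: v=40, gcd(2,40)=2 -> preserves

Answer: B C E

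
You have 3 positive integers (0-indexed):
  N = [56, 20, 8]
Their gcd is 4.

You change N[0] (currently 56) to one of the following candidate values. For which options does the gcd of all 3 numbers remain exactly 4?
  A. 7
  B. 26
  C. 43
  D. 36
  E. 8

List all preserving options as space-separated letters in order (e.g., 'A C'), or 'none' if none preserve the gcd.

Old gcd = 4; gcd of others (without N[0]) = 4
New gcd for candidate v: gcd(4, v). Preserves old gcd iff gcd(4, v) = 4.
  Option A: v=7, gcd(4,7)=1 -> changes
  Option B: v=26, gcd(4,26)=2 -> changes
  Option C: v=43, gcd(4,43)=1 -> changes
  Option D: v=36, gcd(4,36)=4 -> preserves
  Option E: v=8, gcd(4,8)=4 -> preserves

Answer: D E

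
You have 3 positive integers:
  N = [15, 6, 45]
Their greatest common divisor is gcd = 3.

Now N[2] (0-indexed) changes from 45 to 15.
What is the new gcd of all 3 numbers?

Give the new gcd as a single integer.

Answer: 3

Derivation:
Numbers: [15, 6, 45], gcd = 3
Change: index 2, 45 -> 15
gcd of the OTHER numbers (without index 2): gcd([15, 6]) = 3
New gcd = gcd(g_others, new_val) = gcd(3, 15) = 3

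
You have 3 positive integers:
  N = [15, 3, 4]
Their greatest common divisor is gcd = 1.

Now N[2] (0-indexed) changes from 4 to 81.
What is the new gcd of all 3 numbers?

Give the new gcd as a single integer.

Answer: 3

Derivation:
Numbers: [15, 3, 4], gcd = 1
Change: index 2, 4 -> 81
gcd of the OTHER numbers (without index 2): gcd([15, 3]) = 3
New gcd = gcd(g_others, new_val) = gcd(3, 81) = 3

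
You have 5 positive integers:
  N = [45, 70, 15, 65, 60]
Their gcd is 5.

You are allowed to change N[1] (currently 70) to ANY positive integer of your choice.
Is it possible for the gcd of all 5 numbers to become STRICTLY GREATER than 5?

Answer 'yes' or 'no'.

Answer: no

Derivation:
Current gcd = 5
gcd of all OTHER numbers (without N[1]=70): gcd([45, 15, 65, 60]) = 5
The new gcd after any change is gcd(5, new_value).
This can be at most 5.
Since 5 = old gcd 5, the gcd can only stay the same or decrease.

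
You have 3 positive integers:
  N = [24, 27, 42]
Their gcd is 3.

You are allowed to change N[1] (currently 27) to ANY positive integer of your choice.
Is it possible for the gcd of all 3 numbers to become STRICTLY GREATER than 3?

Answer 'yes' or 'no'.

Current gcd = 3
gcd of all OTHER numbers (without N[1]=27): gcd([24, 42]) = 6
The new gcd after any change is gcd(6, new_value).
This can be at most 6.
Since 6 > old gcd 3, the gcd CAN increase (e.g., set N[1] = 6).

Answer: yes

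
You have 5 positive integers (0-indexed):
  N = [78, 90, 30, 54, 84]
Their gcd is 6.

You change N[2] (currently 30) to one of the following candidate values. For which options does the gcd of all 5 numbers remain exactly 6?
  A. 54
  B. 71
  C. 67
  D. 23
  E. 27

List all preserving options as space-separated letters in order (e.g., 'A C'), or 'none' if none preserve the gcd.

Answer: A

Derivation:
Old gcd = 6; gcd of others (without N[2]) = 6
New gcd for candidate v: gcd(6, v). Preserves old gcd iff gcd(6, v) = 6.
  Option A: v=54, gcd(6,54)=6 -> preserves
  Option B: v=71, gcd(6,71)=1 -> changes
  Option C: v=67, gcd(6,67)=1 -> changes
  Option D: v=23, gcd(6,23)=1 -> changes
  Option E: v=27, gcd(6,27)=3 -> changes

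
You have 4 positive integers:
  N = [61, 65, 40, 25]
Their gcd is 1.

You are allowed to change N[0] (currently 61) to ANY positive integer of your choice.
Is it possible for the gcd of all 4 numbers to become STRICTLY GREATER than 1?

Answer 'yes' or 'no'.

Answer: yes

Derivation:
Current gcd = 1
gcd of all OTHER numbers (without N[0]=61): gcd([65, 40, 25]) = 5
The new gcd after any change is gcd(5, new_value).
This can be at most 5.
Since 5 > old gcd 1, the gcd CAN increase (e.g., set N[0] = 5).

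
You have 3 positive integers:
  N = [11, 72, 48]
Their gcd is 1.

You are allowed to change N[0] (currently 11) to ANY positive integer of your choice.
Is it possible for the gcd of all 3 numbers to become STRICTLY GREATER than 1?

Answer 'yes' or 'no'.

Current gcd = 1
gcd of all OTHER numbers (without N[0]=11): gcd([72, 48]) = 24
The new gcd after any change is gcd(24, new_value).
This can be at most 24.
Since 24 > old gcd 1, the gcd CAN increase (e.g., set N[0] = 24).

Answer: yes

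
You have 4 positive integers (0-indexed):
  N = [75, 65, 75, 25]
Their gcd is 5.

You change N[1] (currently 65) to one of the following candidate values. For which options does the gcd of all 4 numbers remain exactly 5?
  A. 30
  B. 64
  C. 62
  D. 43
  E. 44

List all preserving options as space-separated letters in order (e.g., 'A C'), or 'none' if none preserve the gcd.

Answer: A

Derivation:
Old gcd = 5; gcd of others (without N[1]) = 25
New gcd for candidate v: gcd(25, v). Preserves old gcd iff gcd(25, v) = 5.
  Option A: v=30, gcd(25,30)=5 -> preserves
  Option B: v=64, gcd(25,64)=1 -> changes
  Option C: v=62, gcd(25,62)=1 -> changes
  Option D: v=43, gcd(25,43)=1 -> changes
  Option E: v=44, gcd(25,44)=1 -> changes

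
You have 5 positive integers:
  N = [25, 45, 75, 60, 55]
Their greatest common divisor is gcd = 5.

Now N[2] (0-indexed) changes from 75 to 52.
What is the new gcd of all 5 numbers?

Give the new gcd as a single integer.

Answer: 1

Derivation:
Numbers: [25, 45, 75, 60, 55], gcd = 5
Change: index 2, 75 -> 52
gcd of the OTHER numbers (without index 2): gcd([25, 45, 60, 55]) = 5
New gcd = gcd(g_others, new_val) = gcd(5, 52) = 1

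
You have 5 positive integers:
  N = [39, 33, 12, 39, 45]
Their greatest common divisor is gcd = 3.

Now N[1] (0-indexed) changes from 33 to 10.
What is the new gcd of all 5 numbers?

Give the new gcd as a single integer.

Numbers: [39, 33, 12, 39, 45], gcd = 3
Change: index 1, 33 -> 10
gcd of the OTHER numbers (without index 1): gcd([39, 12, 39, 45]) = 3
New gcd = gcd(g_others, new_val) = gcd(3, 10) = 1

Answer: 1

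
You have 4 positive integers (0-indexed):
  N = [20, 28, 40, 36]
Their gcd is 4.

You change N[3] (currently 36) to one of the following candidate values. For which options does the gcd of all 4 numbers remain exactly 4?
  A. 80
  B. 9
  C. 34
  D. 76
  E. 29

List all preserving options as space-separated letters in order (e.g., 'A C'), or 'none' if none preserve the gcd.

Answer: A D

Derivation:
Old gcd = 4; gcd of others (without N[3]) = 4
New gcd for candidate v: gcd(4, v). Preserves old gcd iff gcd(4, v) = 4.
  Option A: v=80, gcd(4,80)=4 -> preserves
  Option B: v=9, gcd(4,9)=1 -> changes
  Option C: v=34, gcd(4,34)=2 -> changes
  Option D: v=76, gcd(4,76)=4 -> preserves
  Option E: v=29, gcd(4,29)=1 -> changes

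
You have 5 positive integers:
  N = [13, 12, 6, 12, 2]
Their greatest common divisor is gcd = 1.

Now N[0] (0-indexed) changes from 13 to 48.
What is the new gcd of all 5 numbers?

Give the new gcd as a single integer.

Numbers: [13, 12, 6, 12, 2], gcd = 1
Change: index 0, 13 -> 48
gcd of the OTHER numbers (without index 0): gcd([12, 6, 12, 2]) = 2
New gcd = gcd(g_others, new_val) = gcd(2, 48) = 2

Answer: 2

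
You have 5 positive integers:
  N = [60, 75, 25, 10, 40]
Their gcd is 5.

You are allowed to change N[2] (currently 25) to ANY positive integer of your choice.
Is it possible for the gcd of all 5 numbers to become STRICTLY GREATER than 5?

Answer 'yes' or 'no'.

Answer: no

Derivation:
Current gcd = 5
gcd of all OTHER numbers (without N[2]=25): gcd([60, 75, 10, 40]) = 5
The new gcd after any change is gcd(5, new_value).
This can be at most 5.
Since 5 = old gcd 5, the gcd can only stay the same or decrease.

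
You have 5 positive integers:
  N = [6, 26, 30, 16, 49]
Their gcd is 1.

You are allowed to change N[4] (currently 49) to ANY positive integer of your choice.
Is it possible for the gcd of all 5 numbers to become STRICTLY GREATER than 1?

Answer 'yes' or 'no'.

Answer: yes

Derivation:
Current gcd = 1
gcd of all OTHER numbers (without N[4]=49): gcd([6, 26, 30, 16]) = 2
The new gcd after any change is gcd(2, new_value).
This can be at most 2.
Since 2 > old gcd 1, the gcd CAN increase (e.g., set N[4] = 2).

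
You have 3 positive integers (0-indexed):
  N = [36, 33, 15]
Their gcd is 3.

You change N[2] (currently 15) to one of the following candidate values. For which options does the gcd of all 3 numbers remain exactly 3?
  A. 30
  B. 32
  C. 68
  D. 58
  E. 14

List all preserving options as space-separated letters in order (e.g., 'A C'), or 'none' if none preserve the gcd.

Old gcd = 3; gcd of others (without N[2]) = 3
New gcd for candidate v: gcd(3, v). Preserves old gcd iff gcd(3, v) = 3.
  Option A: v=30, gcd(3,30)=3 -> preserves
  Option B: v=32, gcd(3,32)=1 -> changes
  Option C: v=68, gcd(3,68)=1 -> changes
  Option D: v=58, gcd(3,58)=1 -> changes
  Option E: v=14, gcd(3,14)=1 -> changes

Answer: A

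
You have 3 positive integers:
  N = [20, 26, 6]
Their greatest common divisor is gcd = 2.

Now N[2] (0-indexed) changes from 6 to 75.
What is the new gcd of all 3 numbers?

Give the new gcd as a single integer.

Numbers: [20, 26, 6], gcd = 2
Change: index 2, 6 -> 75
gcd of the OTHER numbers (without index 2): gcd([20, 26]) = 2
New gcd = gcd(g_others, new_val) = gcd(2, 75) = 1

Answer: 1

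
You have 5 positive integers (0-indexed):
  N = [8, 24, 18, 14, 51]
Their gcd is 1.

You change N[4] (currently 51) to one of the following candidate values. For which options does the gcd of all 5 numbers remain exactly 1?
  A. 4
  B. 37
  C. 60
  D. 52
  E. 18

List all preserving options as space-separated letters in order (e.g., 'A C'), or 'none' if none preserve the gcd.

Old gcd = 1; gcd of others (without N[4]) = 2
New gcd for candidate v: gcd(2, v). Preserves old gcd iff gcd(2, v) = 1.
  Option A: v=4, gcd(2,4)=2 -> changes
  Option B: v=37, gcd(2,37)=1 -> preserves
  Option C: v=60, gcd(2,60)=2 -> changes
  Option D: v=52, gcd(2,52)=2 -> changes
  Option E: v=18, gcd(2,18)=2 -> changes

Answer: B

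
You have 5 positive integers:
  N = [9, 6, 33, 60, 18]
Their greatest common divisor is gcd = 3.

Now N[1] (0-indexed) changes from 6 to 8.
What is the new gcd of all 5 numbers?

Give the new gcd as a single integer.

Numbers: [9, 6, 33, 60, 18], gcd = 3
Change: index 1, 6 -> 8
gcd of the OTHER numbers (without index 1): gcd([9, 33, 60, 18]) = 3
New gcd = gcd(g_others, new_val) = gcd(3, 8) = 1

Answer: 1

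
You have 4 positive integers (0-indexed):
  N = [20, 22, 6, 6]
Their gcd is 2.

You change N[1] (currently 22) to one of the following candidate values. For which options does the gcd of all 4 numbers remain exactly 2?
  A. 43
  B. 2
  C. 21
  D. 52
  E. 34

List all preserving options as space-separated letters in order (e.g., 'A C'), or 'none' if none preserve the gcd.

Old gcd = 2; gcd of others (without N[1]) = 2
New gcd for candidate v: gcd(2, v). Preserves old gcd iff gcd(2, v) = 2.
  Option A: v=43, gcd(2,43)=1 -> changes
  Option B: v=2, gcd(2,2)=2 -> preserves
  Option C: v=21, gcd(2,21)=1 -> changes
  Option D: v=52, gcd(2,52)=2 -> preserves
  Option E: v=34, gcd(2,34)=2 -> preserves

Answer: B D E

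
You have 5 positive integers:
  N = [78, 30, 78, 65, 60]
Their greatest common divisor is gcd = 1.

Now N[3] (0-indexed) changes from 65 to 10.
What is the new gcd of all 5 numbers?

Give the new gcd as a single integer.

Answer: 2

Derivation:
Numbers: [78, 30, 78, 65, 60], gcd = 1
Change: index 3, 65 -> 10
gcd of the OTHER numbers (without index 3): gcd([78, 30, 78, 60]) = 6
New gcd = gcd(g_others, new_val) = gcd(6, 10) = 2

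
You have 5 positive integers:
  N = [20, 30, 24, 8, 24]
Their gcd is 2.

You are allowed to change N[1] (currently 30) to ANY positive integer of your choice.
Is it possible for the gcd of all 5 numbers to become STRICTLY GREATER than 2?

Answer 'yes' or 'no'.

Current gcd = 2
gcd of all OTHER numbers (without N[1]=30): gcd([20, 24, 8, 24]) = 4
The new gcd after any change is gcd(4, new_value).
This can be at most 4.
Since 4 > old gcd 2, the gcd CAN increase (e.g., set N[1] = 4).

Answer: yes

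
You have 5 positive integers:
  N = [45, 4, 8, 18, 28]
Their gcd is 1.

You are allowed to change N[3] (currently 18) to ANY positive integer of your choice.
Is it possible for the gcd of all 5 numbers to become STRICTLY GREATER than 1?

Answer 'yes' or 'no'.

Current gcd = 1
gcd of all OTHER numbers (without N[3]=18): gcd([45, 4, 8, 28]) = 1
The new gcd after any change is gcd(1, new_value).
This can be at most 1.
Since 1 = old gcd 1, the gcd can only stay the same or decrease.

Answer: no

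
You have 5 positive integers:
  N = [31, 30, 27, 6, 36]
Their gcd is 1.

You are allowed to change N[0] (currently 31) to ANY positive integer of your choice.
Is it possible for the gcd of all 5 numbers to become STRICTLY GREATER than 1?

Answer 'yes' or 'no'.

Answer: yes

Derivation:
Current gcd = 1
gcd of all OTHER numbers (without N[0]=31): gcd([30, 27, 6, 36]) = 3
The new gcd after any change is gcd(3, new_value).
This can be at most 3.
Since 3 > old gcd 1, the gcd CAN increase (e.g., set N[0] = 3).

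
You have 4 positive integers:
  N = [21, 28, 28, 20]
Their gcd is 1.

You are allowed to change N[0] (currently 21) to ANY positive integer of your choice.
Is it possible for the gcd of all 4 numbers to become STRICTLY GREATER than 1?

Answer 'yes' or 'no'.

Current gcd = 1
gcd of all OTHER numbers (without N[0]=21): gcd([28, 28, 20]) = 4
The new gcd after any change is gcd(4, new_value).
This can be at most 4.
Since 4 > old gcd 1, the gcd CAN increase (e.g., set N[0] = 4).

Answer: yes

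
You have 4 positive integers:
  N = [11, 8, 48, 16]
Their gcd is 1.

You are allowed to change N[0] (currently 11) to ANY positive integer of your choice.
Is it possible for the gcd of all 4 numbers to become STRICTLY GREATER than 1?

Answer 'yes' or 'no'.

Answer: yes

Derivation:
Current gcd = 1
gcd of all OTHER numbers (without N[0]=11): gcd([8, 48, 16]) = 8
The new gcd after any change is gcd(8, new_value).
This can be at most 8.
Since 8 > old gcd 1, the gcd CAN increase (e.g., set N[0] = 8).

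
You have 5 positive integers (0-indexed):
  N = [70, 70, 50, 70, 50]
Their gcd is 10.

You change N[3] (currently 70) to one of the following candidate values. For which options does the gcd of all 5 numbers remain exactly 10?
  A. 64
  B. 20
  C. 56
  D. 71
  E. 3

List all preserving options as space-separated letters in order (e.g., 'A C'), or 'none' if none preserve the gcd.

Answer: B

Derivation:
Old gcd = 10; gcd of others (without N[3]) = 10
New gcd for candidate v: gcd(10, v). Preserves old gcd iff gcd(10, v) = 10.
  Option A: v=64, gcd(10,64)=2 -> changes
  Option B: v=20, gcd(10,20)=10 -> preserves
  Option C: v=56, gcd(10,56)=2 -> changes
  Option D: v=71, gcd(10,71)=1 -> changes
  Option E: v=3, gcd(10,3)=1 -> changes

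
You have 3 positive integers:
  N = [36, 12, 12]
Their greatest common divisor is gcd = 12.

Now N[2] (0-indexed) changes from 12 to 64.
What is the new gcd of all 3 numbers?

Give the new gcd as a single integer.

Answer: 4

Derivation:
Numbers: [36, 12, 12], gcd = 12
Change: index 2, 12 -> 64
gcd of the OTHER numbers (without index 2): gcd([36, 12]) = 12
New gcd = gcd(g_others, new_val) = gcd(12, 64) = 4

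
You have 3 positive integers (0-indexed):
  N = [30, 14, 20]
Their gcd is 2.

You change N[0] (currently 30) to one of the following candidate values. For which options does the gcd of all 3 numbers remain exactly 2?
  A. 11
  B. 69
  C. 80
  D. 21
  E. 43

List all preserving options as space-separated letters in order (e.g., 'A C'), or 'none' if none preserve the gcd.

Old gcd = 2; gcd of others (without N[0]) = 2
New gcd for candidate v: gcd(2, v). Preserves old gcd iff gcd(2, v) = 2.
  Option A: v=11, gcd(2,11)=1 -> changes
  Option B: v=69, gcd(2,69)=1 -> changes
  Option C: v=80, gcd(2,80)=2 -> preserves
  Option D: v=21, gcd(2,21)=1 -> changes
  Option E: v=43, gcd(2,43)=1 -> changes

Answer: C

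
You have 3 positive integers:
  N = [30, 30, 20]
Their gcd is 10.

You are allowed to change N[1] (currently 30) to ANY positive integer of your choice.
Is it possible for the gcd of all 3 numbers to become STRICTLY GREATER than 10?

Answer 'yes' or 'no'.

Answer: no

Derivation:
Current gcd = 10
gcd of all OTHER numbers (without N[1]=30): gcd([30, 20]) = 10
The new gcd after any change is gcd(10, new_value).
This can be at most 10.
Since 10 = old gcd 10, the gcd can only stay the same or decrease.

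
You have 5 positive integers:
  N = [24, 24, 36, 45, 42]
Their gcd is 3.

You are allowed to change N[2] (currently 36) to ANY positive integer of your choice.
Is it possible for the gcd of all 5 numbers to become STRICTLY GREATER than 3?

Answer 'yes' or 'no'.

Current gcd = 3
gcd of all OTHER numbers (without N[2]=36): gcd([24, 24, 45, 42]) = 3
The new gcd after any change is gcd(3, new_value).
This can be at most 3.
Since 3 = old gcd 3, the gcd can only stay the same or decrease.

Answer: no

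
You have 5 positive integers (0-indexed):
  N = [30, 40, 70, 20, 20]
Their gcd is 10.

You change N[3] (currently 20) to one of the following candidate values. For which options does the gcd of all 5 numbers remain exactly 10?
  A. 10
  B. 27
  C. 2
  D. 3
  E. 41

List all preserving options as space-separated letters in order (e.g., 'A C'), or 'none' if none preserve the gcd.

Answer: A

Derivation:
Old gcd = 10; gcd of others (without N[3]) = 10
New gcd for candidate v: gcd(10, v). Preserves old gcd iff gcd(10, v) = 10.
  Option A: v=10, gcd(10,10)=10 -> preserves
  Option B: v=27, gcd(10,27)=1 -> changes
  Option C: v=2, gcd(10,2)=2 -> changes
  Option D: v=3, gcd(10,3)=1 -> changes
  Option E: v=41, gcd(10,41)=1 -> changes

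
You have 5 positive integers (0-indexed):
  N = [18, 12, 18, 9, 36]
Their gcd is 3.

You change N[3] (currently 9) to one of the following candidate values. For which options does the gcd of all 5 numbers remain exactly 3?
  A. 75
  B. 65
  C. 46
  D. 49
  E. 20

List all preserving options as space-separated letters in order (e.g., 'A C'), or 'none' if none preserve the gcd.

Old gcd = 3; gcd of others (without N[3]) = 6
New gcd for candidate v: gcd(6, v). Preserves old gcd iff gcd(6, v) = 3.
  Option A: v=75, gcd(6,75)=3 -> preserves
  Option B: v=65, gcd(6,65)=1 -> changes
  Option C: v=46, gcd(6,46)=2 -> changes
  Option D: v=49, gcd(6,49)=1 -> changes
  Option E: v=20, gcd(6,20)=2 -> changes

Answer: A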